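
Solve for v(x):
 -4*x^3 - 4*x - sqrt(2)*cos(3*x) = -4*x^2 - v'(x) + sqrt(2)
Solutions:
 v(x) = C1 + x^4 - 4*x^3/3 + 2*x^2 + sqrt(2)*x + sqrt(2)*sin(3*x)/3


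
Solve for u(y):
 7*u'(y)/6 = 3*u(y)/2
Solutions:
 u(y) = C1*exp(9*y/7)


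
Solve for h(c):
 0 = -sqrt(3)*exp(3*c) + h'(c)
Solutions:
 h(c) = C1 + sqrt(3)*exp(3*c)/3


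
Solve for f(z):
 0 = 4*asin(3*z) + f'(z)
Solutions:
 f(z) = C1 - 4*z*asin(3*z) - 4*sqrt(1 - 9*z^2)/3


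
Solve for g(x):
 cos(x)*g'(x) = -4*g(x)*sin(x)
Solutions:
 g(x) = C1*cos(x)^4


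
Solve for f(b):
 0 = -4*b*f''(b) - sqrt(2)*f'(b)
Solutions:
 f(b) = C1 + C2*b^(1 - sqrt(2)/4)


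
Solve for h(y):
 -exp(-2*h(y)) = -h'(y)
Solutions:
 h(y) = log(-sqrt(C1 + 2*y))
 h(y) = log(C1 + 2*y)/2


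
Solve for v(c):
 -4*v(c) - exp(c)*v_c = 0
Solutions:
 v(c) = C1*exp(4*exp(-c))


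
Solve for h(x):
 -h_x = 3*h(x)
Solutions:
 h(x) = C1*exp(-3*x)


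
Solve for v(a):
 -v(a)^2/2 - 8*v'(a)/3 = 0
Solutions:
 v(a) = 16/(C1 + 3*a)


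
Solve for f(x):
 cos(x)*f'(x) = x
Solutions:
 f(x) = C1 + Integral(x/cos(x), x)


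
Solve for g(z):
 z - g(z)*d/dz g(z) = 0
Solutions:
 g(z) = -sqrt(C1 + z^2)
 g(z) = sqrt(C1 + z^2)


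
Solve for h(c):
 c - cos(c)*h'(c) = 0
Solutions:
 h(c) = C1 + Integral(c/cos(c), c)


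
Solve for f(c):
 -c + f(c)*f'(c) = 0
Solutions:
 f(c) = -sqrt(C1 + c^2)
 f(c) = sqrt(C1 + c^2)


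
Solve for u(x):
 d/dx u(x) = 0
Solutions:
 u(x) = C1


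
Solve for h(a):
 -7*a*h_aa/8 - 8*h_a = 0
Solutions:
 h(a) = C1 + C2/a^(57/7)


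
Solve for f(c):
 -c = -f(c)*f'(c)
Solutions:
 f(c) = -sqrt(C1 + c^2)
 f(c) = sqrt(C1 + c^2)


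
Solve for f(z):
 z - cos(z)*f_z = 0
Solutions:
 f(z) = C1 + Integral(z/cos(z), z)


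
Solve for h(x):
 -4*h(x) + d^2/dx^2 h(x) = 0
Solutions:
 h(x) = C1*exp(-2*x) + C2*exp(2*x)


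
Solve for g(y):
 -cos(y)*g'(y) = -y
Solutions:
 g(y) = C1 + Integral(y/cos(y), y)


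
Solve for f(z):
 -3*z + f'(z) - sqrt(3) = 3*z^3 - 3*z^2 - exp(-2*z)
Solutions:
 f(z) = C1 + 3*z^4/4 - z^3 + 3*z^2/2 + sqrt(3)*z + exp(-2*z)/2


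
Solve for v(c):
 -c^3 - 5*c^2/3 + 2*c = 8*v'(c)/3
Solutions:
 v(c) = C1 - 3*c^4/32 - 5*c^3/24 + 3*c^2/8


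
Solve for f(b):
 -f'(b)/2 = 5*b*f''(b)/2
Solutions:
 f(b) = C1 + C2*b^(4/5)


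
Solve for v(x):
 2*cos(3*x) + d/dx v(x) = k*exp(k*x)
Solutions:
 v(x) = C1 + exp(k*x) - 2*sin(3*x)/3


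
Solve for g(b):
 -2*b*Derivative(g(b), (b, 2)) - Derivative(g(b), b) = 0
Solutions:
 g(b) = C1 + C2*sqrt(b)


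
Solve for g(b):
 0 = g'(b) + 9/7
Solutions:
 g(b) = C1 - 9*b/7


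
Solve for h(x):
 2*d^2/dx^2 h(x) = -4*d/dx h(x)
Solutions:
 h(x) = C1 + C2*exp(-2*x)


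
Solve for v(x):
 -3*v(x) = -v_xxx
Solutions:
 v(x) = C3*exp(3^(1/3)*x) + (C1*sin(3^(5/6)*x/2) + C2*cos(3^(5/6)*x/2))*exp(-3^(1/3)*x/2)


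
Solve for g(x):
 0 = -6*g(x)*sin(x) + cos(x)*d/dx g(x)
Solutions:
 g(x) = C1/cos(x)^6


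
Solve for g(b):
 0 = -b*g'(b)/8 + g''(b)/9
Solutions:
 g(b) = C1 + C2*erfi(3*b/4)


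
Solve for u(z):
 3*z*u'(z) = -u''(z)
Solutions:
 u(z) = C1 + C2*erf(sqrt(6)*z/2)


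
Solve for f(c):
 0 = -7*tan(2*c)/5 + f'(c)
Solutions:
 f(c) = C1 - 7*log(cos(2*c))/10


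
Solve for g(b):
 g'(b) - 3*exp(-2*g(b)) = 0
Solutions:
 g(b) = log(-sqrt(C1 + 6*b))
 g(b) = log(C1 + 6*b)/2


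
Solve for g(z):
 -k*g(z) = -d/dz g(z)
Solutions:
 g(z) = C1*exp(k*z)


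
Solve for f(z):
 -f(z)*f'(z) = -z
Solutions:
 f(z) = -sqrt(C1 + z^2)
 f(z) = sqrt(C1 + z^2)


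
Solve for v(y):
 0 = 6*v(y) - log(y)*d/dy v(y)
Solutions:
 v(y) = C1*exp(6*li(y))


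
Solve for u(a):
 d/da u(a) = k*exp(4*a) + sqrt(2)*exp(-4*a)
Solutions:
 u(a) = C1 + k*exp(4*a)/4 - sqrt(2)*exp(-4*a)/4


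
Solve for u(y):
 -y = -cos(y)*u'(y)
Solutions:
 u(y) = C1 + Integral(y/cos(y), y)


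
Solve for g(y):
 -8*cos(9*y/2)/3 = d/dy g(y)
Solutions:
 g(y) = C1 - 16*sin(9*y/2)/27


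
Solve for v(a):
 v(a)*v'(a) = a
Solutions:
 v(a) = -sqrt(C1 + a^2)
 v(a) = sqrt(C1 + a^2)


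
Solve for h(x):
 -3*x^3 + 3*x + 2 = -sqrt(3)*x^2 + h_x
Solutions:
 h(x) = C1 - 3*x^4/4 + sqrt(3)*x^3/3 + 3*x^2/2 + 2*x


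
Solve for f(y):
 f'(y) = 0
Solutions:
 f(y) = C1


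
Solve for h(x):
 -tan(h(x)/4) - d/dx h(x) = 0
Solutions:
 h(x) = -4*asin(C1*exp(-x/4)) + 4*pi
 h(x) = 4*asin(C1*exp(-x/4))


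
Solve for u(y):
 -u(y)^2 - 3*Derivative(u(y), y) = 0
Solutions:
 u(y) = 3/(C1 + y)


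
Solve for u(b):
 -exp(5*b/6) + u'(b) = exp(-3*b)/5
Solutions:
 u(b) = C1 + 6*exp(5*b/6)/5 - exp(-3*b)/15


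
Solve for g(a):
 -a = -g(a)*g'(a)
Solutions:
 g(a) = -sqrt(C1 + a^2)
 g(a) = sqrt(C1 + a^2)


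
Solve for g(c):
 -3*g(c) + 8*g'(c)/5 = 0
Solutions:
 g(c) = C1*exp(15*c/8)


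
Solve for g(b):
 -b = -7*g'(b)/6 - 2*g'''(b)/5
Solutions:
 g(b) = C1 + C2*sin(sqrt(105)*b/6) + C3*cos(sqrt(105)*b/6) + 3*b^2/7


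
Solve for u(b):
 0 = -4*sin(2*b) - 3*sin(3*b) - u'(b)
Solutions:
 u(b) = C1 + 2*cos(2*b) + cos(3*b)


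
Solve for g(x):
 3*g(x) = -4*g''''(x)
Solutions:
 g(x) = (C1*sin(3^(1/4)*x/2) + C2*cos(3^(1/4)*x/2))*exp(-3^(1/4)*x/2) + (C3*sin(3^(1/4)*x/2) + C4*cos(3^(1/4)*x/2))*exp(3^(1/4)*x/2)


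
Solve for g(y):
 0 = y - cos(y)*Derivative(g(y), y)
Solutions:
 g(y) = C1 + Integral(y/cos(y), y)


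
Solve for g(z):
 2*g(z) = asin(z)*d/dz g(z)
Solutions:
 g(z) = C1*exp(2*Integral(1/asin(z), z))


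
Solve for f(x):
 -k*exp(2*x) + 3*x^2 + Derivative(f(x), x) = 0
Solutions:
 f(x) = C1 + k*exp(2*x)/2 - x^3


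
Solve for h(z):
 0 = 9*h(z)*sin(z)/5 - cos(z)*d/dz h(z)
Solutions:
 h(z) = C1/cos(z)^(9/5)


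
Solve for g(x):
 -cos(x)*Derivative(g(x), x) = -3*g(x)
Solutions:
 g(x) = C1*(sin(x) + 1)^(3/2)/(sin(x) - 1)^(3/2)


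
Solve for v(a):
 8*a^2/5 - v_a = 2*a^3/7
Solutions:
 v(a) = C1 - a^4/14 + 8*a^3/15


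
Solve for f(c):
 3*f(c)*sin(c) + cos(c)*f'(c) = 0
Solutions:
 f(c) = C1*cos(c)^3


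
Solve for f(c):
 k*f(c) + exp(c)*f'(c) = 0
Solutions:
 f(c) = C1*exp(k*exp(-c))


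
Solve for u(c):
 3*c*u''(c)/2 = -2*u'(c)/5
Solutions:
 u(c) = C1 + C2*c^(11/15)


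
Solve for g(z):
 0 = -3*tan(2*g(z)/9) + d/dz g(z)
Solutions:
 g(z) = -9*asin(C1*exp(2*z/3))/2 + 9*pi/2
 g(z) = 9*asin(C1*exp(2*z/3))/2


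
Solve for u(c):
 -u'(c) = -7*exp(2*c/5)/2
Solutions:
 u(c) = C1 + 35*exp(2*c/5)/4


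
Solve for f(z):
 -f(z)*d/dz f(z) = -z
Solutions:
 f(z) = -sqrt(C1 + z^2)
 f(z) = sqrt(C1 + z^2)


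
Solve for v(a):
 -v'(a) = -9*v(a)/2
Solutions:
 v(a) = C1*exp(9*a/2)


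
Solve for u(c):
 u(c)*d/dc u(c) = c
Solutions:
 u(c) = -sqrt(C1 + c^2)
 u(c) = sqrt(C1 + c^2)


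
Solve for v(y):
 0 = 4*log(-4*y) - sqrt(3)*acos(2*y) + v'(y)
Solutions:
 v(y) = C1 - 4*y*log(-y) - 8*y*log(2) + 4*y + sqrt(3)*(y*acos(2*y) - sqrt(1 - 4*y^2)/2)


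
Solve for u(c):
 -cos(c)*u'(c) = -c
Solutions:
 u(c) = C1 + Integral(c/cos(c), c)


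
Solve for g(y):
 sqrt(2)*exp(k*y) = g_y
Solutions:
 g(y) = C1 + sqrt(2)*exp(k*y)/k


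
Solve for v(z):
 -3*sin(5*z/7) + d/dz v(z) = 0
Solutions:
 v(z) = C1 - 21*cos(5*z/7)/5


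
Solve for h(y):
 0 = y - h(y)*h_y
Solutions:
 h(y) = -sqrt(C1 + y^2)
 h(y) = sqrt(C1 + y^2)


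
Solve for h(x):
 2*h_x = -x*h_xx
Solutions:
 h(x) = C1 + C2/x


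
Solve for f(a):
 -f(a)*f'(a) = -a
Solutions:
 f(a) = -sqrt(C1 + a^2)
 f(a) = sqrt(C1 + a^2)


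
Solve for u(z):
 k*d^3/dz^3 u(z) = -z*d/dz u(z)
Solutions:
 u(z) = C1 + Integral(C2*airyai(z*(-1/k)^(1/3)) + C3*airybi(z*(-1/k)^(1/3)), z)


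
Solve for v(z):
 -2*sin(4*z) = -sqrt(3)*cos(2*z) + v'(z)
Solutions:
 v(z) = C1 + sqrt(3)*sin(2*z)/2 + cos(4*z)/2


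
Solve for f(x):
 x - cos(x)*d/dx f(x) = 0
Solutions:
 f(x) = C1 + Integral(x/cos(x), x)


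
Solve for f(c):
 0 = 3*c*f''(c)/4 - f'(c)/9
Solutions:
 f(c) = C1 + C2*c^(31/27)


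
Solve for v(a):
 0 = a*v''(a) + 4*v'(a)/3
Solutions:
 v(a) = C1 + C2/a^(1/3)


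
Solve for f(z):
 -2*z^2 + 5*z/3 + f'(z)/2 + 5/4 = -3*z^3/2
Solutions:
 f(z) = C1 - 3*z^4/4 + 4*z^3/3 - 5*z^2/3 - 5*z/2


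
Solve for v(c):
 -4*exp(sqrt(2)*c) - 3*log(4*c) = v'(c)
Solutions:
 v(c) = C1 - 3*c*log(c) + 3*c*(1 - 2*log(2)) - 2*sqrt(2)*exp(sqrt(2)*c)


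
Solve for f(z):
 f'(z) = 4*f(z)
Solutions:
 f(z) = C1*exp(4*z)


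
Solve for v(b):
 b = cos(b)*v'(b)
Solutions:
 v(b) = C1 + Integral(b/cos(b), b)


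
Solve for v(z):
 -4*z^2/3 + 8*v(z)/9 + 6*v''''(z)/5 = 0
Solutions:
 v(z) = 3*z^2/2 + (C1*sin(15^(1/4)*z/3) + C2*cos(15^(1/4)*z/3))*exp(-15^(1/4)*z/3) + (C3*sin(15^(1/4)*z/3) + C4*cos(15^(1/4)*z/3))*exp(15^(1/4)*z/3)


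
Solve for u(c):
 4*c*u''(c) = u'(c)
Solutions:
 u(c) = C1 + C2*c^(5/4)


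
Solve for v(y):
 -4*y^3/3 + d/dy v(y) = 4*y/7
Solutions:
 v(y) = C1 + y^4/3 + 2*y^2/7


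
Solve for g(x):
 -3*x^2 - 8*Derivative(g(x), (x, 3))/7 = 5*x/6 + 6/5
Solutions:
 g(x) = C1 + C2*x + C3*x^2 - 7*x^5/160 - 35*x^4/1152 - 7*x^3/40


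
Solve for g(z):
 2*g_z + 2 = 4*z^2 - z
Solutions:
 g(z) = C1 + 2*z^3/3 - z^2/4 - z


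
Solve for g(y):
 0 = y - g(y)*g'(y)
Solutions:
 g(y) = -sqrt(C1 + y^2)
 g(y) = sqrt(C1 + y^2)


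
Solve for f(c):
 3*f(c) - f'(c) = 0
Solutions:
 f(c) = C1*exp(3*c)


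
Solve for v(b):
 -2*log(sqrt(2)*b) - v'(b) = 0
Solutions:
 v(b) = C1 - 2*b*log(b) - b*log(2) + 2*b


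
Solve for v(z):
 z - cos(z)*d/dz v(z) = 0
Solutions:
 v(z) = C1 + Integral(z/cos(z), z)


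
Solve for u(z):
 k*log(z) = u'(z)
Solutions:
 u(z) = C1 + k*z*log(z) - k*z


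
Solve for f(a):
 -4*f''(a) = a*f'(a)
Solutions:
 f(a) = C1 + C2*erf(sqrt(2)*a/4)


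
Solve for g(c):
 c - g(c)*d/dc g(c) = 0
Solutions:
 g(c) = -sqrt(C1 + c^2)
 g(c) = sqrt(C1 + c^2)


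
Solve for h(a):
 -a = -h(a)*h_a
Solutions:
 h(a) = -sqrt(C1 + a^2)
 h(a) = sqrt(C1 + a^2)


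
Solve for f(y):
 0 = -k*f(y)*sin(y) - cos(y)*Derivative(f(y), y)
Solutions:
 f(y) = C1*exp(k*log(cos(y)))


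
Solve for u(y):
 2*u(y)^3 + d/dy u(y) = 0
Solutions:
 u(y) = -sqrt(2)*sqrt(-1/(C1 - 2*y))/2
 u(y) = sqrt(2)*sqrt(-1/(C1 - 2*y))/2


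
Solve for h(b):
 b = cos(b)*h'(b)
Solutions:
 h(b) = C1 + Integral(b/cos(b), b)


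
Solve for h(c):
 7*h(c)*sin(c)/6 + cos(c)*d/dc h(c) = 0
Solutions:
 h(c) = C1*cos(c)^(7/6)


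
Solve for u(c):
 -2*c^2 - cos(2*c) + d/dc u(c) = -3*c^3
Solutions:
 u(c) = C1 - 3*c^4/4 + 2*c^3/3 + sin(2*c)/2


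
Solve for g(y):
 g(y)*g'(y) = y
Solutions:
 g(y) = -sqrt(C1 + y^2)
 g(y) = sqrt(C1 + y^2)


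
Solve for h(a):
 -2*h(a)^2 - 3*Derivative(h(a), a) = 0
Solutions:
 h(a) = 3/(C1 + 2*a)


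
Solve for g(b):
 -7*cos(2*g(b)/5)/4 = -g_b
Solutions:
 -7*b/4 - 5*log(sin(2*g(b)/5) - 1)/4 + 5*log(sin(2*g(b)/5) + 1)/4 = C1


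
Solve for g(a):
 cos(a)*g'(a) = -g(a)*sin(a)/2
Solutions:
 g(a) = C1*sqrt(cos(a))


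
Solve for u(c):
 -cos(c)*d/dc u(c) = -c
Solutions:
 u(c) = C1 + Integral(c/cos(c), c)


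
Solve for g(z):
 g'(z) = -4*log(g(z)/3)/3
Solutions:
 -3*Integral(1/(-log(_y) + log(3)), (_y, g(z)))/4 = C1 - z


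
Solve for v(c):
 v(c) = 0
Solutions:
 v(c) = 0


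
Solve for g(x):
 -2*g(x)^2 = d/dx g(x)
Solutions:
 g(x) = 1/(C1 + 2*x)


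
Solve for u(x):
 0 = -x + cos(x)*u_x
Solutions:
 u(x) = C1 + Integral(x/cos(x), x)


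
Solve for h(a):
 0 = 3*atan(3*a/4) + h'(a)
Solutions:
 h(a) = C1 - 3*a*atan(3*a/4) + 2*log(9*a^2 + 16)


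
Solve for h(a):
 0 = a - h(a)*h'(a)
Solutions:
 h(a) = -sqrt(C1 + a^2)
 h(a) = sqrt(C1 + a^2)


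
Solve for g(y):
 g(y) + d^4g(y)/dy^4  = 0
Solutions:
 g(y) = (C1*sin(sqrt(2)*y/2) + C2*cos(sqrt(2)*y/2))*exp(-sqrt(2)*y/2) + (C3*sin(sqrt(2)*y/2) + C4*cos(sqrt(2)*y/2))*exp(sqrt(2)*y/2)


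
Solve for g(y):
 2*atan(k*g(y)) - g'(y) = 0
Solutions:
 Integral(1/atan(_y*k), (_y, g(y))) = C1 + 2*y


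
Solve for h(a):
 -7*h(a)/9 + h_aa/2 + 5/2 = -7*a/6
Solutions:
 h(a) = C1*exp(-sqrt(14)*a/3) + C2*exp(sqrt(14)*a/3) + 3*a/2 + 45/14


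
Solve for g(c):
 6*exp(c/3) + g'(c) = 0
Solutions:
 g(c) = C1 - 18*exp(c/3)


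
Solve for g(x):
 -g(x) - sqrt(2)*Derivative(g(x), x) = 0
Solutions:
 g(x) = C1*exp(-sqrt(2)*x/2)


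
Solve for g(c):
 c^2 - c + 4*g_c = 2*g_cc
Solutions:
 g(c) = C1 + C2*exp(2*c) - c^3/12


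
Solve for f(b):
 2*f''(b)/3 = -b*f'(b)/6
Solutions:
 f(b) = C1 + C2*erf(sqrt(2)*b/4)


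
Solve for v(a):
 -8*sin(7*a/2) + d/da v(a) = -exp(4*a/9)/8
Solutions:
 v(a) = C1 - 9*exp(4*a/9)/32 - 16*cos(7*a/2)/7


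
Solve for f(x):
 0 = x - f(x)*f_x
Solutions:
 f(x) = -sqrt(C1 + x^2)
 f(x) = sqrt(C1 + x^2)


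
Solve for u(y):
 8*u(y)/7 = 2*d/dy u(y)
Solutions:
 u(y) = C1*exp(4*y/7)


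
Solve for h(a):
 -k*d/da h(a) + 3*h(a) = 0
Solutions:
 h(a) = C1*exp(3*a/k)


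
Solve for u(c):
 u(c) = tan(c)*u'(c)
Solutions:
 u(c) = C1*sin(c)


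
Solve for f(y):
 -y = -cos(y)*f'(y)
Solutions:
 f(y) = C1 + Integral(y/cos(y), y)


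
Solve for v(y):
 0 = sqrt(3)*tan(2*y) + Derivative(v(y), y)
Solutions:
 v(y) = C1 + sqrt(3)*log(cos(2*y))/2


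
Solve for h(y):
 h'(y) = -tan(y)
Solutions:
 h(y) = C1 + log(cos(y))


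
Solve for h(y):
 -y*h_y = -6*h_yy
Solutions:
 h(y) = C1 + C2*erfi(sqrt(3)*y/6)


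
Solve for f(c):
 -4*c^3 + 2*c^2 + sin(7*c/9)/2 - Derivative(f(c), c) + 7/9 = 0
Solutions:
 f(c) = C1 - c^4 + 2*c^3/3 + 7*c/9 - 9*cos(7*c/9)/14


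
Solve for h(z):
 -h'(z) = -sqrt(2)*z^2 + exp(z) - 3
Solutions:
 h(z) = C1 + sqrt(2)*z^3/3 + 3*z - exp(z)


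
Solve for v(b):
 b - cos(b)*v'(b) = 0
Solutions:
 v(b) = C1 + Integral(b/cos(b), b)


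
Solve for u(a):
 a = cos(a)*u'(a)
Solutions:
 u(a) = C1 + Integral(a/cos(a), a)


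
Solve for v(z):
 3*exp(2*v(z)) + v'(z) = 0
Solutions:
 v(z) = log(-sqrt(-1/(C1 - 3*z))) - log(2)/2
 v(z) = log(-1/(C1 - 3*z))/2 - log(2)/2


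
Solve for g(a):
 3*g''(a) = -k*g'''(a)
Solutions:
 g(a) = C1 + C2*a + C3*exp(-3*a/k)


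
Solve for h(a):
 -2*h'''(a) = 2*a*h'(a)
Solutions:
 h(a) = C1 + Integral(C2*airyai(-a) + C3*airybi(-a), a)


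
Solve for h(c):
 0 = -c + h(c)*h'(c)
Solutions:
 h(c) = -sqrt(C1 + c^2)
 h(c) = sqrt(C1 + c^2)


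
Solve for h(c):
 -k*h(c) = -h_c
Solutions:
 h(c) = C1*exp(c*k)


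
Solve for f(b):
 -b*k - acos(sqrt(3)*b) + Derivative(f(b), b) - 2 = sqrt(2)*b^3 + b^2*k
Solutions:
 f(b) = C1 + sqrt(2)*b^4/4 + b^3*k/3 + b^2*k/2 + b*acos(sqrt(3)*b) + 2*b - sqrt(3)*sqrt(1 - 3*b^2)/3


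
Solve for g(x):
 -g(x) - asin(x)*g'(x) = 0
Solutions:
 g(x) = C1*exp(-Integral(1/asin(x), x))


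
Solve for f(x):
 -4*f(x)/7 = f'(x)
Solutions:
 f(x) = C1*exp(-4*x/7)


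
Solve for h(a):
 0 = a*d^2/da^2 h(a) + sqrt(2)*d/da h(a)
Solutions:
 h(a) = C1 + C2*a^(1 - sqrt(2))


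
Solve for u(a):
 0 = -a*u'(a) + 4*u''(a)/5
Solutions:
 u(a) = C1 + C2*erfi(sqrt(10)*a/4)


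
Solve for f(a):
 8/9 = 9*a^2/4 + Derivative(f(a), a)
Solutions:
 f(a) = C1 - 3*a^3/4 + 8*a/9


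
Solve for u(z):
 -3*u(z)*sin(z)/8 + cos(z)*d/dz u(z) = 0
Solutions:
 u(z) = C1/cos(z)^(3/8)


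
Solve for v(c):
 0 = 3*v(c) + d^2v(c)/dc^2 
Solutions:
 v(c) = C1*sin(sqrt(3)*c) + C2*cos(sqrt(3)*c)


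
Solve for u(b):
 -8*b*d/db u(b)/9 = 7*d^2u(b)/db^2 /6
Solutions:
 u(b) = C1 + C2*erf(2*sqrt(42)*b/21)


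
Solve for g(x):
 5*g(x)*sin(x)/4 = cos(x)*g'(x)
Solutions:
 g(x) = C1/cos(x)^(5/4)


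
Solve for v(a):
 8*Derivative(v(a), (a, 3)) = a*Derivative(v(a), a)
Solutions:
 v(a) = C1 + Integral(C2*airyai(a/2) + C3*airybi(a/2), a)


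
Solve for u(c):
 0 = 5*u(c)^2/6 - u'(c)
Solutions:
 u(c) = -6/(C1 + 5*c)


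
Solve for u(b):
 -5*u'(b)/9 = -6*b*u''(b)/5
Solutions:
 u(b) = C1 + C2*b^(79/54)


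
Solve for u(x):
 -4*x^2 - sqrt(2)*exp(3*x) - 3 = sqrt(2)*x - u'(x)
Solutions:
 u(x) = C1 + 4*x^3/3 + sqrt(2)*x^2/2 + 3*x + sqrt(2)*exp(3*x)/3


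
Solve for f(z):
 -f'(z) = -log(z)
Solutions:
 f(z) = C1 + z*log(z) - z


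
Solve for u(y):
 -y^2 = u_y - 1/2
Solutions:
 u(y) = C1 - y^3/3 + y/2


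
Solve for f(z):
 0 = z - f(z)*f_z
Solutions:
 f(z) = -sqrt(C1 + z^2)
 f(z) = sqrt(C1 + z^2)


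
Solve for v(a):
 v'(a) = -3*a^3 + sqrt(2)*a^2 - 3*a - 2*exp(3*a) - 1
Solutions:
 v(a) = C1 - 3*a^4/4 + sqrt(2)*a^3/3 - 3*a^2/2 - a - 2*exp(3*a)/3


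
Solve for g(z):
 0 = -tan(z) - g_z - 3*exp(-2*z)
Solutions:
 g(z) = C1 - log(tan(z)^2 + 1)/2 + 3*exp(-2*z)/2


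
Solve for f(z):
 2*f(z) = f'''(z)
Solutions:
 f(z) = C3*exp(2^(1/3)*z) + (C1*sin(2^(1/3)*sqrt(3)*z/2) + C2*cos(2^(1/3)*sqrt(3)*z/2))*exp(-2^(1/3)*z/2)


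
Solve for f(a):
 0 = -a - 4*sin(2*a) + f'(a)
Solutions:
 f(a) = C1 + a^2/2 - 2*cos(2*a)


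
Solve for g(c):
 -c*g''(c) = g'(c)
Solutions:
 g(c) = C1 + C2*log(c)


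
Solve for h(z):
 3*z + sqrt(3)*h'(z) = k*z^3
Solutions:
 h(z) = C1 + sqrt(3)*k*z^4/12 - sqrt(3)*z^2/2


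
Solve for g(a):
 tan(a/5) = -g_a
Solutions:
 g(a) = C1 + 5*log(cos(a/5))


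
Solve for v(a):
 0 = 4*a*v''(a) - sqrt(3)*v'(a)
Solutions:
 v(a) = C1 + C2*a^(sqrt(3)/4 + 1)


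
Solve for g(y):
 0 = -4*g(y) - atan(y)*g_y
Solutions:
 g(y) = C1*exp(-4*Integral(1/atan(y), y))


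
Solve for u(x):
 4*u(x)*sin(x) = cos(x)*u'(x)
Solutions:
 u(x) = C1/cos(x)^4


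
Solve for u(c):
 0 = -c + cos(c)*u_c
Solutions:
 u(c) = C1 + Integral(c/cos(c), c)


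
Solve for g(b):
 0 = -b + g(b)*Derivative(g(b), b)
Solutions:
 g(b) = -sqrt(C1 + b^2)
 g(b) = sqrt(C1 + b^2)


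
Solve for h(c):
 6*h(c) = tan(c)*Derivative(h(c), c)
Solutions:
 h(c) = C1*sin(c)^6


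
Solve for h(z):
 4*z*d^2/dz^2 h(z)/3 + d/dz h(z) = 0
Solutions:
 h(z) = C1 + C2*z^(1/4)


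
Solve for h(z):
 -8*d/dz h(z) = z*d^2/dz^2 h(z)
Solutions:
 h(z) = C1 + C2/z^7


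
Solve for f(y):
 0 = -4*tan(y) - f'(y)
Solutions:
 f(y) = C1 + 4*log(cos(y))


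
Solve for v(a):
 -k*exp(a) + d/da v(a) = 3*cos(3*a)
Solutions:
 v(a) = C1 + k*exp(a) + sin(3*a)


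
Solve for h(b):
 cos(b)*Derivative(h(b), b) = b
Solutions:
 h(b) = C1 + Integral(b/cos(b), b)


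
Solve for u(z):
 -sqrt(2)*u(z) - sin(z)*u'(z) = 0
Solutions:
 u(z) = C1*(cos(z) + 1)^(sqrt(2)/2)/(cos(z) - 1)^(sqrt(2)/2)


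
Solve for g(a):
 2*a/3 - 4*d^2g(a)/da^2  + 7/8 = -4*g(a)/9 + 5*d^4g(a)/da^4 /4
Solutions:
 g(a) = C1*exp(-2*sqrt(15)*a*sqrt(-6 + sqrt(41))/15) + C2*exp(2*sqrt(15)*a*sqrt(-6 + sqrt(41))/15) + C3*sin(2*sqrt(15)*a*sqrt(6 + sqrt(41))/15) + C4*cos(2*sqrt(15)*a*sqrt(6 + sqrt(41))/15) - 3*a/2 - 63/32


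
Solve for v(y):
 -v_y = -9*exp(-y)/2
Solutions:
 v(y) = C1 - 9*exp(-y)/2


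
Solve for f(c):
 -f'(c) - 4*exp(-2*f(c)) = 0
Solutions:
 f(c) = log(-sqrt(C1 - 8*c))
 f(c) = log(C1 - 8*c)/2


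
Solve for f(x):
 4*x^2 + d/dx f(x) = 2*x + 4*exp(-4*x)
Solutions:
 f(x) = C1 - 4*x^3/3 + x^2 - exp(-4*x)


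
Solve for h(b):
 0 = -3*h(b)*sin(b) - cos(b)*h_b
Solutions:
 h(b) = C1*cos(b)^3


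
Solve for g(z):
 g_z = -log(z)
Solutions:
 g(z) = C1 - z*log(z) + z


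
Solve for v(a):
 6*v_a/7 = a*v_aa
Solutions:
 v(a) = C1 + C2*a^(13/7)


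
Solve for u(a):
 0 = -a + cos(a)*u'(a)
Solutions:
 u(a) = C1 + Integral(a/cos(a), a)


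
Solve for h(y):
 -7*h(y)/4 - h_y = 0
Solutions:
 h(y) = C1*exp(-7*y/4)


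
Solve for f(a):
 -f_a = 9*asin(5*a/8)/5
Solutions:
 f(a) = C1 - 9*a*asin(5*a/8)/5 - 9*sqrt(64 - 25*a^2)/25


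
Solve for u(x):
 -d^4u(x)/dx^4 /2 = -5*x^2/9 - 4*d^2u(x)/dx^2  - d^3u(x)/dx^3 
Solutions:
 u(x) = C1 + C2*x + C3*exp(-2*x) + C4*exp(4*x) - 5*x^4/432 + 5*x^3/432 - 5*x^2/192


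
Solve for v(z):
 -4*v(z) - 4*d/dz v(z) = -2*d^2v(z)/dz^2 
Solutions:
 v(z) = C1*exp(z*(1 - sqrt(3))) + C2*exp(z*(1 + sqrt(3)))


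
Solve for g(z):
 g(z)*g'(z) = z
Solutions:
 g(z) = -sqrt(C1 + z^2)
 g(z) = sqrt(C1 + z^2)


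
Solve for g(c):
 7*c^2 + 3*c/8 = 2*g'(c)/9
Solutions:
 g(c) = C1 + 21*c^3/2 + 27*c^2/32


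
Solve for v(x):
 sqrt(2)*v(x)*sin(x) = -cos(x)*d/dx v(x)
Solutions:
 v(x) = C1*cos(x)^(sqrt(2))


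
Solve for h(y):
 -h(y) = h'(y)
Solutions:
 h(y) = C1*exp(-y)


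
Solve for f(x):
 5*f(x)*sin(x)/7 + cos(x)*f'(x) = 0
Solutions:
 f(x) = C1*cos(x)^(5/7)


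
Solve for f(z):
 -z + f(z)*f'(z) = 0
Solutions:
 f(z) = -sqrt(C1 + z^2)
 f(z) = sqrt(C1 + z^2)


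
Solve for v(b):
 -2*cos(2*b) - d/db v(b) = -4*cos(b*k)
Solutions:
 v(b) = C1 - sin(2*b) + 4*sin(b*k)/k


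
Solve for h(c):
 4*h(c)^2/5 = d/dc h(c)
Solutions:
 h(c) = -5/(C1 + 4*c)


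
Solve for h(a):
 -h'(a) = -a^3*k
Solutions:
 h(a) = C1 + a^4*k/4


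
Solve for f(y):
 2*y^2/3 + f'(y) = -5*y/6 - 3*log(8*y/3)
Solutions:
 f(y) = C1 - 2*y^3/9 - 5*y^2/12 - 3*y*log(y) - 9*y*log(2) + 3*y + 3*y*log(3)


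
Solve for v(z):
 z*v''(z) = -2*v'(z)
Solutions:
 v(z) = C1 + C2/z


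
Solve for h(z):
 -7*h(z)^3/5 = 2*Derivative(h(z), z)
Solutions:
 h(z) = -sqrt(5)*sqrt(-1/(C1 - 7*z))
 h(z) = sqrt(5)*sqrt(-1/(C1 - 7*z))


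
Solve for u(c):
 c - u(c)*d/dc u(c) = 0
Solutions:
 u(c) = -sqrt(C1 + c^2)
 u(c) = sqrt(C1 + c^2)


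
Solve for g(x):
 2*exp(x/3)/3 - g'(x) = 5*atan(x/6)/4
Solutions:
 g(x) = C1 - 5*x*atan(x/6)/4 + 2*exp(x/3) + 15*log(x^2 + 36)/4


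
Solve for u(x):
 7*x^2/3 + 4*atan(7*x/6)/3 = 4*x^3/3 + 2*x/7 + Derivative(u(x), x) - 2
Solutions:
 u(x) = C1 - x^4/3 + 7*x^3/9 - x^2/7 + 4*x*atan(7*x/6)/3 + 2*x - 4*log(49*x^2 + 36)/7


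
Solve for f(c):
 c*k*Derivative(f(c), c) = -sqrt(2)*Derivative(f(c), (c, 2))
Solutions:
 f(c) = Piecewise((-2^(3/4)*sqrt(pi)*C1*erf(2^(1/4)*c*sqrt(k)/2)/(2*sqrt(k)) - C2, (k > 0) | (k < 0)), (-C1*c - C2, True))


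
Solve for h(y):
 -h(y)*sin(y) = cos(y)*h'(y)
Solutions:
 h(y) = C1*cos(y)


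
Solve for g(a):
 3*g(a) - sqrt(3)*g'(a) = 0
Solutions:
 g(a) = C1*exp(sqrt(3)*a)


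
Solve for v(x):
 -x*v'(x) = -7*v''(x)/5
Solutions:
 v(x) = C1 + C2*erfi(sqrt(70)*x/14)


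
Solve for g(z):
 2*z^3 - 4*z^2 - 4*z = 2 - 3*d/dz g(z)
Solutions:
 g(z) = C1 - z^4/6 + 4*z^3/9 + 2*z^2/3 + 2*z/3


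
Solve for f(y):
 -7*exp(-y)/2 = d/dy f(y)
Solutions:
 f(y) = C1 + 7*exp(-y)/2


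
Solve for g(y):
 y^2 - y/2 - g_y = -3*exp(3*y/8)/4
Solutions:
 g(y) = C1 + y^3/3 - y^2/4 + 2*exp(3*y/8)


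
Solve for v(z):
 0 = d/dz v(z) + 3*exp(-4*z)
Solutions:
 v(z) = C1 + 3*exp(-4*z)/4


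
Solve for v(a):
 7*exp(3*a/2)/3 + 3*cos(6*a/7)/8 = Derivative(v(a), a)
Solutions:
 v(a) = C1 + 14*exp(3*a/2)/9 + 7*sin(6*a/7)/16


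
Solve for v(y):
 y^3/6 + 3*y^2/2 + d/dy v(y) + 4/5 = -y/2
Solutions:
 v(y) = C1 - y^4/24 - y^3/2 - y^2/4 - 4*y/5


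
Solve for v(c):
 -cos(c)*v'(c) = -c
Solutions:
 v(c) = C1 + Integral(c/cos(c), c)


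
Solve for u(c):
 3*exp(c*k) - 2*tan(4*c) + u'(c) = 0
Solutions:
 u(c) = C1 - 3*Piecewise((exp(c*k)/k, Ne(k, 0)), (c, True)) - log(cos(4*c))/2


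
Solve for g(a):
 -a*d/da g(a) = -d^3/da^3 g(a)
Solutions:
 g(a) = C1 + Integral(C2*airyai(a) + C3*airybi(a), a)


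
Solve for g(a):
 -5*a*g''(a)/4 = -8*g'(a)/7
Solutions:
 g(a) = C1 + C2*a^(67/35)


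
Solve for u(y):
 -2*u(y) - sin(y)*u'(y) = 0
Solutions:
 u(y) = C1*(cos(y) + 1)/(cos(y) - 1)


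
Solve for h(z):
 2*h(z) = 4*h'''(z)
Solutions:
 h(z) = C3*exp(2^(2/3)*z/2) + (C1*sin(2^(2/3)*sqrt(3)*z/4) + C2*cos(2^(2/3)*sqrt(3)*z/4))*exp(-2^(2/3)*z/4)


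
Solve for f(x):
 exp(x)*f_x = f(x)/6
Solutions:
 f(x) = C1*exp(-exp(-x)/6)


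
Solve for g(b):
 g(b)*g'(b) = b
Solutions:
 g(b) = -sqrt(C1 + b^2)
 g(b) = sqrt(C1 + b^2)


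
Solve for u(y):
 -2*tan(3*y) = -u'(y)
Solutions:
 u(y) = C1 - 2*log(cos(3*y))/3


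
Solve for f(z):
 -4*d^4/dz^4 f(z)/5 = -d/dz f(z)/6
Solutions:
 f(z) = C1 + C4*exp(3^(2/3)*5^(1/3)*z/6) + (C2*sin(3^(1/6)*5^(1/3)*z/4) + C3*cos(3^(1/6)*5^(1/3)*z/4))*exp(-3^(2/3)*5^(1/3)*z/12)


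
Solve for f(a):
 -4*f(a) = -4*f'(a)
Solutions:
 f(a) = C1*exp(a)


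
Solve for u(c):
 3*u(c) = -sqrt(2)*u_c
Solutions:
 u(c) = C1*exp(-3*sqrt(2)*c/2)


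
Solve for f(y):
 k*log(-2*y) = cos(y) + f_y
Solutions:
 f(y) = C1 + k*y*(log(-y) - 1) + k*y*log(2) - sin(y)


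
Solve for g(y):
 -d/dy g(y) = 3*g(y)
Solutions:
 g(y) = C1*exp(-3*y)


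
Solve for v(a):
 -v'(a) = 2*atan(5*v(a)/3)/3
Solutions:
 Integral(1/atan(5*_y/3), (_y, v(a))) = C1 - 2*a/3


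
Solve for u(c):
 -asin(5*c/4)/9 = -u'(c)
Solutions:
 u(c) = C1 + c*asin(5*c/4)/9 + sqrt(16 - 25*c^2)/45


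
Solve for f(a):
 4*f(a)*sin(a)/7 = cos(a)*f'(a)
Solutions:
 f(a) = C1/cos(a)^(4/7)


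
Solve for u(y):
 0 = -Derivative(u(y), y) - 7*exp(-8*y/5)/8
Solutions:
 u(y) = C1 + 35*exp(-8*y/5)/64


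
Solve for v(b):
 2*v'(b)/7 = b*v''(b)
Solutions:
 v(b) = C1 + C2*b^(9/7)


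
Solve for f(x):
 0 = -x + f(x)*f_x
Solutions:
 f(x) = -sqrt(C1 + x^2)
 f(x) = sqrt(C1 + x^2)


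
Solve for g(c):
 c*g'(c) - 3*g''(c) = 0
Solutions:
 g(c) = C1 + C2*erfi(sqrt(6)*c/6)


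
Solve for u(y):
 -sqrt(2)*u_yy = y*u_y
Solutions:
 u(y) = C1 + C2*erf(2^(1/4)*y/2)


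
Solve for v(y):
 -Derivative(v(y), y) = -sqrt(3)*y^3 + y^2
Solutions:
 v(y) = C1 + sqrt(3)*y^4/4 - y^3/3


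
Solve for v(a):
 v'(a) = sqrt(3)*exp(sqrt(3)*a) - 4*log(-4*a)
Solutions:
 v(a) = C1 - 4*a*log(-a) + 4*a*(1 - 2*log(2)) + exp(sqrt(3)*a)


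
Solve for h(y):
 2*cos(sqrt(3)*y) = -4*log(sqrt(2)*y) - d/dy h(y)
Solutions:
 h(y) = C1 - 4*y*log(y) - 2*y*log(2) + 4*y - 2*sqrt(3)*sin(sqrt(3)*y)/3


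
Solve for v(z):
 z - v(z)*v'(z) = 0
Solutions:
 v(z) = -sqrt(C1 + z^2)
 v(z) = sqrt(C1 + z^2)


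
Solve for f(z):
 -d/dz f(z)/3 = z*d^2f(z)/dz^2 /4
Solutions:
 f(z) = C1 + C2/z^(1/3)


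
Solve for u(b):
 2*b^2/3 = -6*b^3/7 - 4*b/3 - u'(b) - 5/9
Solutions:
 u(b) = C1 - 3*b^4/14 - 2*b^3/9 - 2*b^2/3 - 5*b/9


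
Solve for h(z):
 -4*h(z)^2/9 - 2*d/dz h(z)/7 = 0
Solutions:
 h(z) = 9/(C1 + 14*z)


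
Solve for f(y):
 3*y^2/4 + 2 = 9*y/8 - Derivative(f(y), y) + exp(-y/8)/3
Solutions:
 f(y) = C1 - y^3/4 + 9*y^2/16 - 2*y - 8*exp(-y/8)/3


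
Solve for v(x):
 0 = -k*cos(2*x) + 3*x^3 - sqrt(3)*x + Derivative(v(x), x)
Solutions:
 v(x) = C1 + k*sin(2*x)/2 - 3*x^4/4 + sqrt(3)*x^2/2


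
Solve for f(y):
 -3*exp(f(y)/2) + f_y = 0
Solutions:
 f(y) = 2*log(-1/(C1 + 3*y)) + 2*log(2)


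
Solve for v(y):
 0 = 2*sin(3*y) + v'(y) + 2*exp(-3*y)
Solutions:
 v(y) = C1 + 2*cos(3*y)/3 + 2*exp(-3*y)/3


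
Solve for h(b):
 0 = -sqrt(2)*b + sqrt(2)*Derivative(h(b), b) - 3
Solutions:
 h(b) = C1 + b^2/2 + 3*sqrt(2)*b/2


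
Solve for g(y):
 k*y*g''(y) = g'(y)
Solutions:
 g(y) = C1 + y^(((re(k) + 1)*re(k) + im(k)^2)/(re(k)^2 + im(k)^2))*(C2*sin(log(y)*Abs(im(k))/(re(k)^2 + im(k)^2)) + C3*cos(log(y)*im(k)/(re(k)^2 + im(k)^2)))


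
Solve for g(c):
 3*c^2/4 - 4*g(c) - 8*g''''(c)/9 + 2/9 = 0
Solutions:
 g(c) = 3*c^2/16 + (C1*sin(2^(1/4)*sqrt(3)*c/2) + C2*cos(2^(1/4)*sqrt(3)*c/2))*exp(-2^(1/4)*sqrt(3)*c/2) + (C3*sin(2^(1/4)*sqrt(3)*c/2) + C4*cos(2^(1/4)*sqrt(3)*c/2))*exp(2^(1/4)*sqrt(3)*c/2) + 1/18


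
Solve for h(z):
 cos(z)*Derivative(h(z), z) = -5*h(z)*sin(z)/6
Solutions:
 h(z) = C1*cos(z)^(5/6)


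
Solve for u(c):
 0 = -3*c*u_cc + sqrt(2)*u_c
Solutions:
 u(c) = C1 + C2*c^(sqrt(2)/3 + 1)


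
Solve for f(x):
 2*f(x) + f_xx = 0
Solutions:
 f(x) = C1*sin(sqrt(2)*x) + C2*cos(sqrt(2)*x)


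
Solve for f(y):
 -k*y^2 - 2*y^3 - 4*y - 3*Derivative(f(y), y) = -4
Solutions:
 f(y) = C1 - k*y^3/9 - y^4/6 - 2*y^2/3 + 4*y/3


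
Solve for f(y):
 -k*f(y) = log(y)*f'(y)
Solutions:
 f(y) = C1*exp(-k*li(y))


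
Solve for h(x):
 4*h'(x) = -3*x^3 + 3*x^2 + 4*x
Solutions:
 h(x) = C1 - 3*x^4/16 + x^3/4 + x^2/2


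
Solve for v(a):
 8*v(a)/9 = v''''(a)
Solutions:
 v(a) = C1*exp(-2^(3/4)*sqrt(3)*a/3) + C2*exp(2^(3/4)*sqrt(3)*a/3) + C3*sin(2^(3/4)*sqrt(3)*a/3) + C4*cos(2^(3/4)*sqrt(3)*a/3)


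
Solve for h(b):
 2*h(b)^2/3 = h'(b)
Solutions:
 h(b) = -3/(C1 + 2*b)


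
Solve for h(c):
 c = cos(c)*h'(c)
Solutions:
 h(c) = C1 + Integral(c/cos(c), c)


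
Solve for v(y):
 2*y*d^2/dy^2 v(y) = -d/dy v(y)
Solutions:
 v(y) = C1 + C2*sqrt(y)


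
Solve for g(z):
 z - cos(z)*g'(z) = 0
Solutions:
 g(z) = C1 + Integral(z/cos(z), z)


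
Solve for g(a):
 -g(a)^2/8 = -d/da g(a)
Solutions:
 g(a) = -8/(C1 + a)


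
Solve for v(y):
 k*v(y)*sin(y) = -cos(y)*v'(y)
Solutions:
 v(y) = C1*exp(k*log(cos(y)))


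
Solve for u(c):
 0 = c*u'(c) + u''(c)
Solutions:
 u(c) = C1 + C2*erf(sqrt(2)*c/2)


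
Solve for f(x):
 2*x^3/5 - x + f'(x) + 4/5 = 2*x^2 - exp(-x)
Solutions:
 f(x) = C1 - x^4/10 + 2*x^3/3 + x^2/2 - 4*x/5 + exp(-x)


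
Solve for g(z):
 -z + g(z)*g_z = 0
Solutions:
 g(z) = -sqrt(C1 + z^2)
 g(z) = sqrt(C1 + z^2)


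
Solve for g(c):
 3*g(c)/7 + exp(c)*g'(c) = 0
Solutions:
 g(c) = C1*exp(3*exp(-c)/7)


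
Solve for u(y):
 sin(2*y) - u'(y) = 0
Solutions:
 u(y) = C1 - cos(2*y)/2


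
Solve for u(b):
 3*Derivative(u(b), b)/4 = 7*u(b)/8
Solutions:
 u(b) = C1*exp(7*b/6)


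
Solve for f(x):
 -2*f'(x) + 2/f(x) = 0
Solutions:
 f(x) = -sqrt(C1 + 2*x)
 f(x) = sqrt(C1 + 2*x)


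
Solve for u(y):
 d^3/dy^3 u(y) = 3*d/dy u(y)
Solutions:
 u(y) = C1 + C2*exp(-sqrt(3)*y) + C3*exp(sqrt(3)*y)


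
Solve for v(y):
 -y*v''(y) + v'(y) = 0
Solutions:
 v(y) = C1 + C2*y^2


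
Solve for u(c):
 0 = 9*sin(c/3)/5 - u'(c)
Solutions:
 u(c) = C1 - 27*cos(c/3)/5


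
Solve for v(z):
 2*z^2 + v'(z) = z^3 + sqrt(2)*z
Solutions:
 v(z) = C1 + z^4/4 - 2*z^3/3 + sqrt(2)*z^2/2


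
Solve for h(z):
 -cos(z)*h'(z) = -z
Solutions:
 h(z) = C1 + Integral(z/cos(z), z)


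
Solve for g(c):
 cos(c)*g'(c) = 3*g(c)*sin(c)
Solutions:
 g(c) = C1/cos(c)^3


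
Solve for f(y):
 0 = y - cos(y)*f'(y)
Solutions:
 f(y) = C1 + Integral(y/cos(y), y)


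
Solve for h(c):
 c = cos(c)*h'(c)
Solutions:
 h(c) = C1 + Integral(c/cos(c), c)


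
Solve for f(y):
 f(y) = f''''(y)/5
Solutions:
 f(y) = C1*exp(-5^(1/4)*y) + C2*exp(5^(1/4)*y) + C3*sin(5^(1/4)*y) + C4*cos(5^(1/4)*y)


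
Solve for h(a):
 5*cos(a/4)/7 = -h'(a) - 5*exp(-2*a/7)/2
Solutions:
 h(a) = C1 - 20*sin(a/4)/7 + 35*exp(-2*a/7)/4


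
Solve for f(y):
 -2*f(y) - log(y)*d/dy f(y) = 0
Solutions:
 f(y) = C1*exp(-2*li(y))


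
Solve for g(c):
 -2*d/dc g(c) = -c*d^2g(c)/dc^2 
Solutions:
 g(c) = C1 + C2*c^3


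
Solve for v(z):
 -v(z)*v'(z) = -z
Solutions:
 v(z) = -sqrt(C1 + z^2)
 v(z) = sqrt(C1 + z^2)


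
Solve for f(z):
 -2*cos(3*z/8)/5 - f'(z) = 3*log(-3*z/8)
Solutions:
 f(z) = C1 - 3*z*log(-z) - 3*z*log(3) + 3*z + 9*z*log(2) - 16*sin(3*z/8)/15


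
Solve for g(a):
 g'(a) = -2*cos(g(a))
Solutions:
 g(a) = pi - asin((C1 + exp(4*a))/(C1 - exp(4*a)))
 g(a) = asin((C1 + exp(4*a))/(C1 - exp(4*a)))


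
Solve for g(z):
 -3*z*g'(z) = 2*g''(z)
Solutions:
 g(z) = C1 + C2*erf(sqrt(3)*z/2)


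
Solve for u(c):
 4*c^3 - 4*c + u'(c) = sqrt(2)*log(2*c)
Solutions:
 u(c) = C1 - c^4 + 2*c^2 + sqrt(2)*c*log(c) - sqrt(2)*c + sqrt(2)*c*log(2)


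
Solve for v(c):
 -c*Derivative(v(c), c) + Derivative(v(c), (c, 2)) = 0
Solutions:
 v(c) = C1 + C2*erfi(sqrt(2)*c/2)


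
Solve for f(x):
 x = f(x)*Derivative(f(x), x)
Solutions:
 f(x) = -sqrt(C1 + x^2)
 f(x) = sqrt(C1 + x^2)


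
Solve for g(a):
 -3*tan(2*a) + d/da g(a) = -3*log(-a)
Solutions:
 g(a) = C1 - 3*a*log(-a) + 3*a - 3*log(cos(2*a))/2


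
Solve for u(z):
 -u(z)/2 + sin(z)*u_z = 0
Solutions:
 u(z) = C1*(cos(z) - 1)^(1/4)/(cos(z) + 1)^(1/4)


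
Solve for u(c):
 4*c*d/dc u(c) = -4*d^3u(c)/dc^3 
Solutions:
 u(c) = C1 + Integral(C2*airyai(-c) + C3*airybi(-c), c)


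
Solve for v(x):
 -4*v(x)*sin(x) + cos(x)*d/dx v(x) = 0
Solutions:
 v(x) = C1/cos(x)^4


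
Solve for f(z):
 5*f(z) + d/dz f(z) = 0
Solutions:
 f(z) = C1*exp(-5*z)


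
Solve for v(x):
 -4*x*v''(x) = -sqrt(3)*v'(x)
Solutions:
 v(x) = C1 + C2*x^(sqrt(3)/4 + 1)


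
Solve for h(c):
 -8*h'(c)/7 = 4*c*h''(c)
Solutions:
 h(c) = C1 + C2*c^(5/7)


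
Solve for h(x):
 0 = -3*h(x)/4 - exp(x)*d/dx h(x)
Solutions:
 h(x) = C1*exp(3*exp(-x)/4)


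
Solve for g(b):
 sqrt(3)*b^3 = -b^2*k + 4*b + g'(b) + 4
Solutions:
 g(b) = C1 + sqrt(3)*b^4/4 + b^3*k/3 - 2*b^2 - 4*b


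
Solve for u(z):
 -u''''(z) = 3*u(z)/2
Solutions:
 u(z) = (C1*sin(6^(1/4)*z/2) + C2*cos(6^(1/4)*z/2))*exp(-6^(1/4)*z/2) + (C3*sin(6^(1/4)*z/2) + C4*cos(6^(1/4)*z/2))*exp(6^(1/4)*z/2)


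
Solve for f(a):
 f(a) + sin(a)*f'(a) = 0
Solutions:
 f(a) = C1*sqrt(cos(a) + 1)/sqrt(cos(a) - 1)


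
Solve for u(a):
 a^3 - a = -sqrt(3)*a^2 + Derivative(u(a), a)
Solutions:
 u(a) = C1 + a^4/4 + sqrt(3)*a^3/3 - a^2/2


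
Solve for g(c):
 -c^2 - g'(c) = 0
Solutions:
 g(c) = C1 - c^3/3


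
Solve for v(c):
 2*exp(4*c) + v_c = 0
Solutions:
 v(c) = C1 - exp(4*c)/2


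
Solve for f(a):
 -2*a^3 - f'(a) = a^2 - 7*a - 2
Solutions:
 f(a) = C1 - a^4/2 - a^3/3 + 7*a^2/2 + 2*a


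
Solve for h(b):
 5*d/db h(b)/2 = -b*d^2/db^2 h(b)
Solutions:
 h(b) = C1 + C2/b^(3/2)


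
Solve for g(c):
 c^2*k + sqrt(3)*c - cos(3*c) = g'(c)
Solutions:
 g(c) = C1 + c^3*k/3 + sqrt(3)*c^2/2 - sin(3*c)/3


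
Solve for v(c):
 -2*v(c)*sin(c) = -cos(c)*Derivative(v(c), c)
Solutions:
 v(c) = C1/cos(c)^2


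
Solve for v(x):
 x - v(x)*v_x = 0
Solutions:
 v(x) = -sqrt(C1 + x^2)
 v(x) = sqrt(C1 + x^2)


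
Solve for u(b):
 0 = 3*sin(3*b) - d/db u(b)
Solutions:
 u(b) = C1 - cos(3*b)


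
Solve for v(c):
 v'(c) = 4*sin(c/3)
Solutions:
 v(c) = C1 - 12*cos(c/3)


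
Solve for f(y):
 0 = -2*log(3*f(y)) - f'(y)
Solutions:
 Integral(1/(log(_y) + log(3)), (_y, f(y)))/2 = C1 - y


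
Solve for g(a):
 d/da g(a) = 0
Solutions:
 g(a) = C1


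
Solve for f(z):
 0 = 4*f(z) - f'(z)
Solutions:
 f(z) = C1*exp(4*z)


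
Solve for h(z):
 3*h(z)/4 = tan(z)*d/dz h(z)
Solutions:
 h(z) = C1*sin(z)^(3/4)


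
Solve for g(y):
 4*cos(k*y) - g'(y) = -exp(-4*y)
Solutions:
 g(y) = C1 - exp(-4*y)/4 + 4*sin(k*y)/k


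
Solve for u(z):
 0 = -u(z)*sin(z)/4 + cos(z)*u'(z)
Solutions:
 u(z) = C1/cos(z)^(1/4)


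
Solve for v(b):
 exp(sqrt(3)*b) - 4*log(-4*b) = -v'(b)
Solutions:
 v(b) = C1 + 4*b*log(-b) + 4*b*(-1 + 2*log(2)) - sqrt(3)*exp(sqrt(3)*b)/3


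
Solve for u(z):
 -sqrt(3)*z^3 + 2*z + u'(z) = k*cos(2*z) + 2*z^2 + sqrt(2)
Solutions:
 u(z) = C1 + k*sin(2*z)/2 + sqrt(3)*z^4/4 + 2*z^3/3 - z^2 + sqrt(2)*z


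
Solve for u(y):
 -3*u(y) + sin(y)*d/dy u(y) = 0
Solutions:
 u(y) = C1*(cos(y) - 1)^(3/2)/(cos(y) + 1)^(3/2)


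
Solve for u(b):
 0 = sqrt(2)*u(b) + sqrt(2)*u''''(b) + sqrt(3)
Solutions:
 u(b) = (C1*sin(sqrt(2)*b/2) + C2*cos(sqrt(2)*b/2))*exp(-sqrt(2)*b/2) + (C3*sin(sqrt(2)*b/2) + C4*cos(sqrt(2)*b/2))*exp(sqrt(2)*b/2) - sqrt(6)/2


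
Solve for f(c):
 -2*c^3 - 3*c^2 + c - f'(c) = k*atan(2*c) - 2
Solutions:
 f(c) = C1 - c^4/2 - c^3 + c^2/2 + 2*c - k*(c*atan(2*c) - log(4*c^2 + 1)/4)


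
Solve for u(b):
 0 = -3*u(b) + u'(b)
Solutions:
 u(b) = C1*exp(3*b)


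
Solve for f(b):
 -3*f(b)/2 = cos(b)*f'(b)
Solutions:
 f(b) = C1*(sin(b) - 1)^(3/4)/(sin(b) + 1)^(3/4)


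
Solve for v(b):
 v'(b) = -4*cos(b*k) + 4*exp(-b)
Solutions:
 v(b) = C1 - 4*exp(-b) - 4*sin(b*k)/k


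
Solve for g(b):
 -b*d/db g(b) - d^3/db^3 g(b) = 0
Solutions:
 g(b) = C1 + Integral(C2*airyai(-b) + C3*airybi(-b), b)


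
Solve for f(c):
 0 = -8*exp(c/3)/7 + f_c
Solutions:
 f(c) = C1 + 24*exp(c/3)/7


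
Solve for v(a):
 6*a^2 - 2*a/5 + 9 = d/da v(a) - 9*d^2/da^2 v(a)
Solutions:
 v(a) = C1 + C2*exp(a/9) + 2*a^3 + 269*a^2/5 + 4887*a/5


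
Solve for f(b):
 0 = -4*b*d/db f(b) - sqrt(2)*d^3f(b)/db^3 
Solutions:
 f(b) = C1 + Integral(C2*airyai(-sqrt(2)*b) + C3*airybi(-sqrt(2)*b), b)


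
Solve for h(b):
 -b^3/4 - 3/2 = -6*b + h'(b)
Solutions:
 h(b) = C1 - b^4/16 + 3*b^2 - 3*b/2


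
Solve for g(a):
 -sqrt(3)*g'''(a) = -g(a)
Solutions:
 g(a) = C3*exp(3^(5/6)*a/3) + (C1*sin(3^(1/3)*a/2) + C2*cos(3^(1/3)*a/2))*exp(-3^(5/6)*a/6)


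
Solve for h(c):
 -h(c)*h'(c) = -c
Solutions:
 h(c) = -sqrt(C1 + c^2)
 h(c) = sqrt(C1 + c^2)


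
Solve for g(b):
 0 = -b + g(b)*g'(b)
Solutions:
 g(b) = -sqrt(C1 + b^2)
 g(b) = sqrt(C1 + b^2)


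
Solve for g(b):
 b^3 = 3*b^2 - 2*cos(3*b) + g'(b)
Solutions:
 g(b) = C1 + b^4/4 - b^3 + 2*sin(3*b)/3


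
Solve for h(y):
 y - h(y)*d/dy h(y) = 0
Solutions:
 h(y) = -sqrt(C1 + y^2)
 h(y) = sqrt(C1 + y^2)


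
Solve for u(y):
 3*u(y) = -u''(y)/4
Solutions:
 u(y) = C1*sin(2*sqrt(3)*y) + C2*cos(2*sqrt(3)*y)


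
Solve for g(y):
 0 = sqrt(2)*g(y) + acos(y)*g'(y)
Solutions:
 g(y) = C1*exp(-sqrt(2)*Integral(1/acos(y), y))


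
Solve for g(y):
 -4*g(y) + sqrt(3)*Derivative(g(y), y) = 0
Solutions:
 g(y) = C1*exp(4*sqrt(3)*y/3)


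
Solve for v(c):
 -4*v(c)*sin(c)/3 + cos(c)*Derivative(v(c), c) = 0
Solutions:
 v(c) = C1/cos(c)^(4/3)


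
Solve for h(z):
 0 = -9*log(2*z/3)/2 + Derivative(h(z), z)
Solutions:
 h(z) = C1 + 9*z*log(z)/2 - 9*z*log(3)/2 - 9*z/2 + 9*z*log(2)/2


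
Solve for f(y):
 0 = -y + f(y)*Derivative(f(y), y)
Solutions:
 f(y) = -sqrt(C1 + y^2)
 f(y) = sqrt(C1 + y^2)


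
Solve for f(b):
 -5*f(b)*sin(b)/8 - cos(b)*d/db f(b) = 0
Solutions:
 f(b) = C1*cos(b)^(5/8)


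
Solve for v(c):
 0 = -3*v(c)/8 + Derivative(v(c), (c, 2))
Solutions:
 v(c) = C1*exp(-sqrt(6)*c/4) + C2*exp(sqrt(6)*c/4)


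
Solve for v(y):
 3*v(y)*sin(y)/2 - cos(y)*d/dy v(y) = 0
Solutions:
 v(y) = C1/cos(y)^(3/2)


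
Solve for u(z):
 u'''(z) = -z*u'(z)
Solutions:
 u(z) = C1 + Integral(C2*airyai(-z) + C3*airybi(-z), z)


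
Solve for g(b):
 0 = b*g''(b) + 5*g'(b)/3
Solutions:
 g(b) = C1 + C2/b^(2/3)


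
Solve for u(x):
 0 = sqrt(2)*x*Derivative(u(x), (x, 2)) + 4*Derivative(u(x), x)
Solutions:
 u(x) = C1 + C2*x^(1 - 2*sqrt(2))


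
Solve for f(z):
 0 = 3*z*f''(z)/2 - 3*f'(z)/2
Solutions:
 f(z) = C1 + C2*z^2


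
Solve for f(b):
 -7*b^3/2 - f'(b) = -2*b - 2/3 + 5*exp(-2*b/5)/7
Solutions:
 f(b) = C1 - 7*b^4/8 + b^2 + 2*b/3 + 25*exp(-2*b/5)/14


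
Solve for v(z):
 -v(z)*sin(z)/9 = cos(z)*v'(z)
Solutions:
 v(z) = C1*cos(z)^(1/9)


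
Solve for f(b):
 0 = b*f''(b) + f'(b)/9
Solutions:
 f(b) = C1 + C2*b^(8/9)


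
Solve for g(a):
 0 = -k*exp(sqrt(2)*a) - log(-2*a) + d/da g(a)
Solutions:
 g(a) = C1 + a*log(-a) + a*(-1 + log(2)) + sqrt(2)*k*exp(sqrt(2)*a)/2


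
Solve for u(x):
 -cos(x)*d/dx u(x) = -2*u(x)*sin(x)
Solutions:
 u(x) = C1/cos(x)^2


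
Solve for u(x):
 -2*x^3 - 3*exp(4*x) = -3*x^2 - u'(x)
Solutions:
 u(x) = C1 + x^4/2 - x^3 + 3*exp(4*x)/4


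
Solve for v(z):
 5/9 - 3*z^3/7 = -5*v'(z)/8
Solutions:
 v(z) = C1 + 6*z^4/35 - 8*z/9
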